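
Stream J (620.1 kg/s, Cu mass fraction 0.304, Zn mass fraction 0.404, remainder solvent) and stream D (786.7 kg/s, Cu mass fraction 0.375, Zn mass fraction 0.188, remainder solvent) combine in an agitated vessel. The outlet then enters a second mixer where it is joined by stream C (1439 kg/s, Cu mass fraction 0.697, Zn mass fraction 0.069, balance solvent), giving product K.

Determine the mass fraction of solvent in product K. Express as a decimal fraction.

Overall, product flow = 2845.8 kg/s.
solvent in = 620.1×0.292 + 786.7×0.437 + 1439×0.234 = 861.58 kg/s.
solvent fraction in K = 0.303.

0.303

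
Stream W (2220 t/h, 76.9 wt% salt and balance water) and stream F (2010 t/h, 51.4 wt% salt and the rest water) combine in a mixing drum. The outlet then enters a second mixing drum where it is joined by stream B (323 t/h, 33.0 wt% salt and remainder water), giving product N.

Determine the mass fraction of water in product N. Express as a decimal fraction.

0.3747

Overall, product flow = 4553 t/h.
water in = 2220×0.231 + 2010×0.486 + 323×0.670 = 1706.1 t/h.
water fraction in N = 0.3747.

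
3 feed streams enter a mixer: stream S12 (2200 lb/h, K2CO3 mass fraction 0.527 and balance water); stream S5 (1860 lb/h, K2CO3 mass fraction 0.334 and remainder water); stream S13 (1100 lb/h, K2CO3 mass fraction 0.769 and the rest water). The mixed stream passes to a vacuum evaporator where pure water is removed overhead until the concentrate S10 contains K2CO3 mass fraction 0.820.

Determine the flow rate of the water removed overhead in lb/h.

1957 lb/h

K2CO3 entering = 2200×0.527 + 1860×0.334 + 1100×0.769 = 2626.5 lb/h.
All K2CO3 reports to S10, so S10 = 2626.5/0.820 = 3203.1 lb/h.
Total feed = 5160 lb/h; overhead = 5160 − 3203.1 = 1956.9 lb/h.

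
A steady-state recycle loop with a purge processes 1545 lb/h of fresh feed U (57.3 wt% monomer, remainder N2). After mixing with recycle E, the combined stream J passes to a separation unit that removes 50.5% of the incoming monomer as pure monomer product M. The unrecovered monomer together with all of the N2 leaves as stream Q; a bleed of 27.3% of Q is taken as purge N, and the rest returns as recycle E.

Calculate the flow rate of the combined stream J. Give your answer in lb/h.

N2 enters only via U and leaves only via the purge: 1545×0.427 = 0.273×(N2 in Q), and the separation unit passes all N2, so N2 in J = N2 in Q = 2416.5 lb/h.
monomer in J: m_A = 1545×0.573 + (1−0.273)·(1−0.505)·m_A, so m_A = 885.28/0.6401 = 1383 lb/h.
J = 1383 + 2416.5 = 3799.5 lb/h.

3800 lb/h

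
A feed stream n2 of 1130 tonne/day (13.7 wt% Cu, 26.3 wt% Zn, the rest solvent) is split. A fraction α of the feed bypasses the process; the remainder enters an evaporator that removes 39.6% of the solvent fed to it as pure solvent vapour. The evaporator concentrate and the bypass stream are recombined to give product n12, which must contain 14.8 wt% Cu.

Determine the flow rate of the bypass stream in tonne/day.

All 1130×0.137 = 154.81 tonne/day of Cu reaches n12, so n12 = 154.81/0.148 = 1046 tonne/day and vapour = 83.986 tonne/day.
The evaporator receives (1−α)·1130 of feed at 0.600 solvent and removes 0.396 of that solvent:
0.396×0.600×(1−α)×1130 = 83.986
(1−α) = 83.986/268.49 = 0.3128;  α = 0.6872.
Bypass flow = 0.6872×1130 = 776.52 tonne/day.

776.5 tonne/day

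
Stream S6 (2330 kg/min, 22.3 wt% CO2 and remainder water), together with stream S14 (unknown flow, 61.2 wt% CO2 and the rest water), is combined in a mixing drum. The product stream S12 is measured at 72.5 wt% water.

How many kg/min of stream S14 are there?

Let S14 be the unknown flow. Total out = 2330 + S14.
water balance: 1810.4 + 0.388·S14 = 0.725·(2330 + S14)
(0.388 − 0.725)·S14 = 0.725×2330 − 1810.4 = -121.16
S14 = -121.16 / -0.337 = 359.53 kg/min

359.5 kg/min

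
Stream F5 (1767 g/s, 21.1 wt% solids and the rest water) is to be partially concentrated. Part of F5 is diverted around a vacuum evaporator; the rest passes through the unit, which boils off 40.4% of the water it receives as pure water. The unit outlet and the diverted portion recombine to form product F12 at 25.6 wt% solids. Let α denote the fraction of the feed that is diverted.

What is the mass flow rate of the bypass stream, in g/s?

792.6 g/s

All 1767×0.211 = 372.84 g/s of solids reaches F12, so F12 = 372.84/0.256 = 1456.4 g/s and vapour = 310.61 g/s.
The evaporator receives (1−α)·1767 of feed at 0.789 water and removes 0.404 of that water:
0.404×0.789×(1−α)×1767 = 310.61
(1−α) = 310.61/563.24 = 0.5515;  α = 0.4485.
Bypass flow = 0.4485×1767 = 792.57 g/s.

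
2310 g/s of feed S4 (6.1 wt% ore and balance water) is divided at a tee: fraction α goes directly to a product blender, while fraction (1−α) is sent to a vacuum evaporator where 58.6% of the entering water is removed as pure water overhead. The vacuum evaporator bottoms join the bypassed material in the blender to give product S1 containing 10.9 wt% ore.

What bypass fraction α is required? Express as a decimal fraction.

All 2310×0.061 = 140.91 g/s of ore reaches S1, so S1 = 140.91/0.109 = 1292.8 g/s and vapour = 1017.2 g/s.
The evaporator receives (1−α)·2310 of feed at 0.939 water and removes 0.586 of that water:
0.586×0.939×(1−α)×2310 = 1017.2
(1−α) = 1017.2/1271.1 = 0.8003;  α = 0.1997.

0.200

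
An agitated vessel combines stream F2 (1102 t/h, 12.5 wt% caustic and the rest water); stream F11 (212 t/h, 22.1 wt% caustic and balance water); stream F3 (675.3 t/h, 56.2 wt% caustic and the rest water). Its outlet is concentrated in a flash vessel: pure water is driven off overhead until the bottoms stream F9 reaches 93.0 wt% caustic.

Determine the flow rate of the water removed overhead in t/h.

1383 t/h

caustic entering = 1102×0.125 + 212×0.221 + 675.3×0.562 = 564.12 t/h.
All caustic reports to F9, so F9 = 564.12/0.930 = 606.58 t/h.
Total feed = 1989.3 t/h; overhead = 1989.3 − 606.58 = 1382.7 t/h.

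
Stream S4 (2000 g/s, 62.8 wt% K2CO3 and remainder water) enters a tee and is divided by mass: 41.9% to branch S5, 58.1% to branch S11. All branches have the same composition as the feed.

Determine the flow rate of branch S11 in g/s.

1162 g/s

Branch S11 flow = 0.581×2000 = 1162 g/s.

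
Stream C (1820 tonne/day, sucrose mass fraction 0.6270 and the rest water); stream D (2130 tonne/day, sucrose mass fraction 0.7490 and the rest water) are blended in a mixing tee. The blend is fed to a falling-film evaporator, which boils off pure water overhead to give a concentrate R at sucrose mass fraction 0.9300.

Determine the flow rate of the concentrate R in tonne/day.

2942 tonne/day

sucrose entering = 1820×0.627 + 2130×0.749 = 2736.5 tonne/day.
All sucrose reports to R, so R = 2736.5/0.930 = 2942.5 tonne/day.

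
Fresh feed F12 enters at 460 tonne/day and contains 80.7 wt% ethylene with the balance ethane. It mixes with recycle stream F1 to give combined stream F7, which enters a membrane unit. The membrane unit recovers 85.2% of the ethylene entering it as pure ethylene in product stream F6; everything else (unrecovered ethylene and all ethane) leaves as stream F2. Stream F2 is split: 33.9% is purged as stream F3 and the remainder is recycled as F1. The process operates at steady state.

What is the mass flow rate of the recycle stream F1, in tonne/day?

ethane enters only via F12 and leaves only via the purge: 460×0.193 = 0.339×(ethane in F2), and the membrane unit passes all ethane, so ethane in F7 = ethane in F2 = 261.89 tonne/day.
ethylene in F7: m_A = 460×0.807 + (1−0.339)·(1−0.852)·m_A, so m_A = 371.22/0.9022 = 411.47 tonne/day.
F2 = (1−0.852)×411.47 + 261.89 = 322.79 tonne/day.
Recycle F1 = (1−0.339)×322.79 = 213.36 tonne/day.

213.4 tonne/day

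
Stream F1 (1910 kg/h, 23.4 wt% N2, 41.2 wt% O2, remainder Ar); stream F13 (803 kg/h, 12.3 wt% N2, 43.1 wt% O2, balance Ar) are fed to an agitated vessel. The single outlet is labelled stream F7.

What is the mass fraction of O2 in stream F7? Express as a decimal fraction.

0.4176

Total flow out = 1910 + 803 = 2713 kg/h.
O2 in = 1910×0.412 + 803×0.431 = 1133 kg/h.
O2 mass fraction in F7 = 1133/2713 = 0.4176.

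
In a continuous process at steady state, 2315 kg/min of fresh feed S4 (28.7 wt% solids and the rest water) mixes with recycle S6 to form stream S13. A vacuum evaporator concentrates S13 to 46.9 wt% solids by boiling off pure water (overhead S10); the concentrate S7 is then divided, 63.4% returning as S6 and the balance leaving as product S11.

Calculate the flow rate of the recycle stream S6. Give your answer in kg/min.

Overall solids balance (none leaves overhead): solids in fresh feed = solids in product, i.e. 2315×0.287 = (1−0.634)·S7·0.469.
S7 = 664.4/(0.469×0.366) = 3870.6 kg/min.
Recycle S6 = 0.634×3870.6 = 2454 kg/min.

2454 kg/min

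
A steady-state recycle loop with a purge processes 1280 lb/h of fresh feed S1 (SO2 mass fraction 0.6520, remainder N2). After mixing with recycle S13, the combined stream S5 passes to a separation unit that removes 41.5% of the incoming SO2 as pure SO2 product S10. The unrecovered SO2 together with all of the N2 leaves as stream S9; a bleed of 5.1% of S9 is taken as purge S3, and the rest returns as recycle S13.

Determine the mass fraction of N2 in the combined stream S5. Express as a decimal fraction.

N2 enters only via S1 and leaves only via the purge: 1280×0.348 = 0.051×(N2 in S9), and the separation unit passes all N2, so N2 in S5 = N2 in S9 = 8734.1 lb/h.
SO2 in S5: m_A = 1280×0.652 + (1−0.051)·(1−0.415)·m_A, so m_A = 834.56/0.4448 = 1876.1 lb/h.
S5 = 1876.1 + 8734.1 = 10610 lb/h.
N2 fraction in S5 = 8734.1/10610 = 0.8232.

0.8232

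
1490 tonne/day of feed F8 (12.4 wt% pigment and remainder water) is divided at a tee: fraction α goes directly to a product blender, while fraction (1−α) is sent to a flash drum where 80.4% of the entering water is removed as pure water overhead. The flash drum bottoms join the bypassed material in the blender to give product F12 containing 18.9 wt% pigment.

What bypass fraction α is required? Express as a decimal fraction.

All 1490×0.124 = 184.76 tonne/day of pigment reaches F12, so F12 = 184.76/0.189 = 977.57 tonne/day and vapour = 512.43 tonne/day.
The evaporator receives (1−α)·1490 of feed at 0.876 water and removes 0.804 of that water:
0.804×0.876×(1−α)×1490 = 512.43
(1−α) = 512.43/1049.4 = 0.4883;  α = 0.5117.

0.512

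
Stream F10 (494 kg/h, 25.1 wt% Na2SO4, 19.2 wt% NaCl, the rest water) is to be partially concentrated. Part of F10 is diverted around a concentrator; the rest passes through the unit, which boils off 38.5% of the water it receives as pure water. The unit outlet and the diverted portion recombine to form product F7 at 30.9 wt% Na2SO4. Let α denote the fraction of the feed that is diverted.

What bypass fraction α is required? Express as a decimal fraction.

0.125

All 494×0.251 = 123.99 kg/h of Na2SO4 reaches F7, so F7 = 123.99/0.309 = 401.28 kg/h and vapour = 92.725 kg/h.
The evaporator receives (1−α)·494 of feed at 0.557 water and removes 0.385 of that water:
0.385×0.557×(1−α)×494 = 92.725
(1−α) = 92.725/105.94 = 0.8753;  α = 0.1247.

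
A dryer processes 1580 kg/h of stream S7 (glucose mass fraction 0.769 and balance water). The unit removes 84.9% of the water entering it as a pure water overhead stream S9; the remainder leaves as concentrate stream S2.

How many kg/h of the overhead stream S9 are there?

water entering = 1580×0.231 = 364.98 kg/h; overhead removed = 0.849×364.98 = 309.87 kg/h.

309.9 kg/h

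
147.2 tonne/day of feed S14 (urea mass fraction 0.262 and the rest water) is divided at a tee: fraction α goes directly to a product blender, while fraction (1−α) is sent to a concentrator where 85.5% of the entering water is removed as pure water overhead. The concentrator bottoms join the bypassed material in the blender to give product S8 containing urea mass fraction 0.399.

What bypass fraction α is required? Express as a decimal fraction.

0.456

All 147.2×0.262 = 38.566 tonne/day of urea reaches S8, so S8 = 38.566/0.399 = 96.658 tonne/day and vapour = 50.542 tonne/day.
The evaporator receives (1−α)·147.2 of feed at 0.738 water and removes 0.855 of that water:
0.855×0.738×(1−α)×147.2 = 50.542
(1−α) = 50.542/92.882 = 0.5442;  α = 0.4558.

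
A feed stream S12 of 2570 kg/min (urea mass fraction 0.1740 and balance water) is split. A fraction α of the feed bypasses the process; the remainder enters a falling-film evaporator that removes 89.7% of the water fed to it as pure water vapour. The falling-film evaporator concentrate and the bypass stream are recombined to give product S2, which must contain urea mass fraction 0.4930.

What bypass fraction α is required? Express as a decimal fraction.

0.127

All 2570×0.174 = 447.18 kg/min of urea reaches S2, so S2 = 447.18/0.493 = 907.06 kg/min and vapour = 1662.9 kg/min.
The evaporator receives (1−α)·2570 of feed at 0.826 water and removes 0.897 of that water:
0.897×0.826×(1−α)×2570 = 1662.9
(1−α) = 1662.9/1904.2 = 0.8733;  α = 0.1267.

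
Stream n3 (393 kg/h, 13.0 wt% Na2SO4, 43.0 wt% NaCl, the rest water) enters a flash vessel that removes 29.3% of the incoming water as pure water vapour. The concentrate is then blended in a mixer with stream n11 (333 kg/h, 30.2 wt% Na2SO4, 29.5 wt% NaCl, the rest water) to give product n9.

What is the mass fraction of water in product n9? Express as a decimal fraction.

Vapour removed = 0.293×0.440×393 = 50.666 kg/h; concentrate = 342.33 kg/h.
water reaching the mixer = 122.25 (from concentrate) + 333×0.403 = 256.45 kg/h.
Product flow = 342.33 + 333 = 675.33 kg/h; water fraction = 0.380.

0.380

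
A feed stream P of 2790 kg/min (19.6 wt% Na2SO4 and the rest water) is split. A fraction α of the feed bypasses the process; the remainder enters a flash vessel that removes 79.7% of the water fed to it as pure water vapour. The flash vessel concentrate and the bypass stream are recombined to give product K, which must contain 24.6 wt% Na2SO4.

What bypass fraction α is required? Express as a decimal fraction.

All 2790×0.196 = 546.84 kg/min of Na2SO4 reaches K, so K = 546.84/0.246 = 2222.9 kg/min and vapour = 567.07 kg/min.
The evaporator receives (1−α)·2790 of feed at 0.804 water and removes 0.797 of that water:
0.797×0.804×(1−α)×2790 = 567.07
(1−α) = 567.07/1787.8 = 0.3172;  α = 0.6828.

0.683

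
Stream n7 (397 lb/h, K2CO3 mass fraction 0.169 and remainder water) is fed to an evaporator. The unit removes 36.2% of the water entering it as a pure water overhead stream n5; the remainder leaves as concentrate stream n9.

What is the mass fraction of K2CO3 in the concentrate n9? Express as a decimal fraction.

0.242

K2CO3 is not removed: 397×0.169 = 67.093 lb/h of K2CO3 enters n9.
water entering = 397×0.831 = 329.91 lb/h; overhead removed = 0.362×329.91 = 119.43 lb/h.
Concentrate = 397 − 119.43 = 277.57 lb/h.
Mass fraction = 67.093/277.57 = 0.242.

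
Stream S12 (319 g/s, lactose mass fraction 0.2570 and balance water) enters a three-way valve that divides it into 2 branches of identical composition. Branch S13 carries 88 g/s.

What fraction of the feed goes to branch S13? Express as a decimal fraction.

Fraction to S13 = 88/319 = 0.2759.

0.276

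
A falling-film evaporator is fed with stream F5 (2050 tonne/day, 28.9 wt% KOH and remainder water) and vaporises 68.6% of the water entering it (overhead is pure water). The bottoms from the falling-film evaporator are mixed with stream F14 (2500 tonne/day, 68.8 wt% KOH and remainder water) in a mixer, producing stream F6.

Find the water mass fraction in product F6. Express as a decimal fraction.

Vapour removed = 0.686×0.711×2050 = 999.88 tonne/day; concentrate = 1050.1 tonne/day.
water reaching the mixer = 457.67 (from concentrate) + 2500×0.312 = 1237.7 tonne/day.
Product flow = 1050.1 + 2500 = 3550.1 tonne/day; water fraction = 0.349.

0.349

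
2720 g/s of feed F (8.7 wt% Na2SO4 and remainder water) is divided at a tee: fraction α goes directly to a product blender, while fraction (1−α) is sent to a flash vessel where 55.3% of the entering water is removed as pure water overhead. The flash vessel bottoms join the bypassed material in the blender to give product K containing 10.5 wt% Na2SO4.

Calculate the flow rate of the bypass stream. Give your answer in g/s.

1796 g/s

All 2720×0.087 = 236.64 g/s of Na2SO4 reaches K, so K = 236.64/0.105 = 2253.7 g/s and vapour = 466.29 g/s.
The evaporator receives (1−α)·2720 of feed at 0.913 water and removes 0.553 of that water:
0.553×0.913×(1−α)×2720 = 466.29
(1−α) = 466.29/1373.3 = 0.3395;  α = 0.6605.
Bypass flow = 0.6605×2720 = 1796.5 g/s.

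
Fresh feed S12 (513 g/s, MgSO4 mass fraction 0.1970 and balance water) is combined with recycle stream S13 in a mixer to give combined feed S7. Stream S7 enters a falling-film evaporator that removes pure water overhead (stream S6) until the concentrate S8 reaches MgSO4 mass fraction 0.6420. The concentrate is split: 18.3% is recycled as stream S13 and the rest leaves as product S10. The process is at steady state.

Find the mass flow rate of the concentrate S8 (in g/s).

192.7 g/s

Overall MgSO4 balance (none leaves overhead): MgSO4 in fresh feed = MgSO4 in product, i.e. 513×0.197 = (1−0.183)·S8·0.642.
S8 = 101.06/(0.642×0.817) = 192.68 g/s.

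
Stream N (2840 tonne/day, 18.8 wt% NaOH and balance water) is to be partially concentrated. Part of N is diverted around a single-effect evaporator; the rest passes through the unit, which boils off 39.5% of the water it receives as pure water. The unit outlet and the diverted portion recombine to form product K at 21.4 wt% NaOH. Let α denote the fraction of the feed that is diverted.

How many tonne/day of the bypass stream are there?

1764 tonne/day

All 2840×0.188 = 533.92 tonne/day of NaOH reaches K, so K = 533.92/0.214 = 2495 tonne/day and vapour = 345.05 tonne/day.
The evaporator receives (1−α)·2840 of feed at 0.812 water and removes 0.395 of that water:
0.395×0.812×(1−α)×2840 = 345.05
(1−α) = 345.05/910.9 = 0.3788;  α = 0.6212.
Bypass flow = 0.6212×2840 = 1764.2 tonne/day.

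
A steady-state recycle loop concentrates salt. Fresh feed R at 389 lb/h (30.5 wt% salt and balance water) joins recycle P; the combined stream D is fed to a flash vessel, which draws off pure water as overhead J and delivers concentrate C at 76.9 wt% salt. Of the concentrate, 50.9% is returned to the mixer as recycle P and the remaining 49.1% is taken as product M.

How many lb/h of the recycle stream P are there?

Overall salt balance (none leaves overhead): salt in fresh feed = salt in product, i.e. 389×0.305 = (1−0.509)·C·0.769.
C = 118.64/(0.769×0.491) = 314.23 lb/h.
Recycle P = 0.509×314.23 = 159.94 lb/h.

159.9 lb/h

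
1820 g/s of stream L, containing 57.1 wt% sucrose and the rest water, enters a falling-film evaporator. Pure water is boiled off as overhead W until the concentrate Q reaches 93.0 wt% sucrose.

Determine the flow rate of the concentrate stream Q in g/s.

sucrose is conserved: 1820×0.571 = 1039.2 g/s all reports to the concentrate.
Concentrate = 1039.2/(target fraction) = 1117.4 g/s.

1117 g/s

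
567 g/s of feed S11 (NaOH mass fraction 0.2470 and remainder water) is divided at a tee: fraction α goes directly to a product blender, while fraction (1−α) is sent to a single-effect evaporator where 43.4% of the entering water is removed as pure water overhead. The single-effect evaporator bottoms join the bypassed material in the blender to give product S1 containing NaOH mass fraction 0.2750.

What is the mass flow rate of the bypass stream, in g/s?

All 567×0.247 = 140.05 g/s of NaOH reaches S1, so S1 = 140.05/0.275 = 509.27 g/s and vapour = 57.731 g/s.
The evaporator receives (1−α)·567 of feed at 0.753 water and removes 0.434 of that water:
0.434×0.753×(1−α)×567 = 57.731
(1−α) = 57.731/185.3 = 0.3116;  α = 0.6884.
Bypass flow = 0.6884×567 = 390.35 g/s.

390.3 g/s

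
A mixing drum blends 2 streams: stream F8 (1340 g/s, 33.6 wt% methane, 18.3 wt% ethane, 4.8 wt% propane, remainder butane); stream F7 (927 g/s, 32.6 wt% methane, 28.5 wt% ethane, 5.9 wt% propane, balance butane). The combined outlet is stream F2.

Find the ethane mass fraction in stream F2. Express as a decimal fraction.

Total flow out = 1340 + 927 = 2267 g/s.
ethane in = 1340×0.183 + 927×0.285 = 509.41 g/s.
ethane mass fraction in F2 = 509.41/2267 = 0.225.

0.225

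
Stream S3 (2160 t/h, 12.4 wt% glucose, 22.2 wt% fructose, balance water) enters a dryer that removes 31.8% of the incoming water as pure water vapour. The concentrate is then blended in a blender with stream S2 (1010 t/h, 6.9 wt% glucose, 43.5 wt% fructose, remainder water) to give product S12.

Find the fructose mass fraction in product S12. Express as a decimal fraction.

0.338

Vapour removed = 0.318×0.654×2160 = 449.22 t/h; concentrate = 1710.8 t/h.
fructose reaching the mixer = 479.52 (from concentrate) + 1010×0.435 = 918.87 t/h.
Product flow = 1710.8 + 1010 = 2720.8 t/h; fructose fraction = 0.338.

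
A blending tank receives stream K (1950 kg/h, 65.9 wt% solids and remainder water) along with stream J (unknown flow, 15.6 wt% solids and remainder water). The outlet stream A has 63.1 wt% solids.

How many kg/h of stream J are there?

114.9 kg/h

Let J be the unknown flow. Total out = 1950 + J.
solids balance: 1285 + 0.156·J = 0.631·(1950 + J)
(0.156 − 0.631)·J = 0.631×1950 − 1285 = -54.6
J = -54.6 / -0.475 = 114.95 kg/h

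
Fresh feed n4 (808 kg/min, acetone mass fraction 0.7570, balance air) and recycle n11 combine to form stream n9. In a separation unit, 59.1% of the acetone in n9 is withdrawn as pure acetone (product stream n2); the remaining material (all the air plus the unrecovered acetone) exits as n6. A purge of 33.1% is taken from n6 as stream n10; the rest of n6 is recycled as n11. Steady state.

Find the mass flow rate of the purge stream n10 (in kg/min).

air enters only via n4 and leaves only via the purge: 808×0.243 = 0.331×(air in n6), and the separation unit passes all air, so air in n9 = air in n6 = 593.18 kg/min.
acetone in n9: m_A = 808×0.757 + (1−0.331)·(1−0.591)·m_A, so m_A = 611.66/0.7264 = 842.06 kg/min.
n6 = (1−0.591)×842.06 + 593.18 = 937.59 kg/min.
Purge n10 = 0.331×937.59 = 310.34 kg/min.

310.3 kg/min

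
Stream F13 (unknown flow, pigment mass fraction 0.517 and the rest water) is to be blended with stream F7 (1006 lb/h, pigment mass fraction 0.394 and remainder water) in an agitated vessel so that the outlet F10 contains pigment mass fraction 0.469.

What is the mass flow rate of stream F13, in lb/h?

Let F13 be the unknown flow. Total out = 1006 + F13.
pigment balance: 396.36 + 0.517·F13 = 0.469·(1006 + F13)
(0.517 − 0.469)·F13 = 0.469×1006 − 396.36 = 75.45
F13 = 75.45 / 0.048 = 1571.9 lb/h

1572 lb/h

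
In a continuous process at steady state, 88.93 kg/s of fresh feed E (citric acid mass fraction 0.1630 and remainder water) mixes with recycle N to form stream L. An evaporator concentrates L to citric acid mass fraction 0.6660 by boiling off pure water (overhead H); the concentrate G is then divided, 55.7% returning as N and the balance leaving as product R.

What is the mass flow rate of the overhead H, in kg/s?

Overall citric acid balance (none leaves overhead): citric acid in fresh feed = citric acid in product, i.e. 88.93×0.163 = (1−0.557)·G·0.666.
G = 14.496/(0.666×0.443) = 49.131 kg/s.
Recycle N = 0.557×49.131 = 27.366 kg/s.
Combined feed L = 88.93 + 27.366 = 116.3 kg/s.
Overhead H = L − G = 116.3 − 49.131 = 67.165 kg/s.

67.16 kg/s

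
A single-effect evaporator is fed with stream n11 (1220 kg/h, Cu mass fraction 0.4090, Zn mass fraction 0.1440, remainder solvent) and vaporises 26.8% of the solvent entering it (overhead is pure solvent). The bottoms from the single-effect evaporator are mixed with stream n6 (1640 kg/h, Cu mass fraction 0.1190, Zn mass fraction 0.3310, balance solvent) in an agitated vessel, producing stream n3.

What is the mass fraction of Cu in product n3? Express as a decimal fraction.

0.2558

Vapour removed = 0.268×0.447×1220 = 146.15 kg/h; concentrate = 1073.8 kg/h.
Cu reaching the mixer = 498.98 (from concentrate) + 1640×0.119 = 694.14 kg/h.
Product flow = 1073.8 + 1640 = 2713.8 kg/h; Cu fraction = 0.2558.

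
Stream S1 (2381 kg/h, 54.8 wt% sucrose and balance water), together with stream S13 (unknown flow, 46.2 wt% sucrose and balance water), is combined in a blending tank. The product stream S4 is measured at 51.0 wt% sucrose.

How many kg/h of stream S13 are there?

1885 kg/h

Let S13 be the unknown flow. Total out = 2381 + S13.
sucrose balance: 1304.8 + 0.462·S13 = 0.510·(2381 + S13)
(0.462 − 0.510)·S13 = 0.510×2381 − 1304.8 = -90.478
S13 = -90.478 / -0.048 = 1885 kg/h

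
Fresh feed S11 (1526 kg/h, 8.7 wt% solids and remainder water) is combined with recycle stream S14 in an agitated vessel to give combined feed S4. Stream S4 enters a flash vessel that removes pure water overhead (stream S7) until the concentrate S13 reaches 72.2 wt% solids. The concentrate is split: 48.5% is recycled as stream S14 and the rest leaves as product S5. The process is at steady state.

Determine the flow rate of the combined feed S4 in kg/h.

1699 kg/h

Overall solids balance (none leaves overhead): solids in fresh feed = solids in product, i.e. 1526×0.087 = (1−0.485)·S13·0.722.
S13 = 132.76/(0.722×0.515) = 357.05 kg/h.
Recycle S14 = 0.485×357.05 = 173.17 kg/h.
Combined feed S4 = 1526 + 173.17 = 1699.2 kg/h.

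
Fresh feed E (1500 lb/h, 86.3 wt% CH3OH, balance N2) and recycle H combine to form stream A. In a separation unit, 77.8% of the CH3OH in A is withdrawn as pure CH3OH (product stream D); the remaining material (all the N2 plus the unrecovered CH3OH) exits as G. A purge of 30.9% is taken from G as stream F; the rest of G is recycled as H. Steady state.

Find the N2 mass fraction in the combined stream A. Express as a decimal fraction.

0.303

N2 enters only via E and leaves only via the purge: 1500×0.137 = 0.309×(N2 in G), and the separation unit passes all N2, so N2 in A = N2 in G = 665.05 lb/h.
CH3OH in A: m_A = 1500×0.863 + (1−0.309)·(1−0.778)·m_A, so m_A = 1294.5/0.8466 = 1529.1 lb/h.
A = 1529.1 + 665.05 = 2194.1 lb/h.
N2 fraction in A = 665.05/2194.1 = 0.303.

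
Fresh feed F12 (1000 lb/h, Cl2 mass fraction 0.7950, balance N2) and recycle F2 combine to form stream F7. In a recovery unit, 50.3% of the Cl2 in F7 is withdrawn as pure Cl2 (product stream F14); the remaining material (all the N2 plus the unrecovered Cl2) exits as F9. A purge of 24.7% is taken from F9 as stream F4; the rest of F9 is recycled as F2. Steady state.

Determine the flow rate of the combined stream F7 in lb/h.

N2 enters only via F12 and leaves only via the purge: 1000×0.205 = 0.247×(N2 in F9), and the recovery unit passes all N2, so N2 in F7 = N2 in F9 = 829.96 lb/h.
Cl2 in F7: m_A = 1000×0.795 + (1−0.247)·(1−0.503)·m_A, so m_A = 795/0.6258 = 1270.5 lb/h.
F7 = 1270.5 + 829.96 = 2100.4 lb/h.

2100 lb/h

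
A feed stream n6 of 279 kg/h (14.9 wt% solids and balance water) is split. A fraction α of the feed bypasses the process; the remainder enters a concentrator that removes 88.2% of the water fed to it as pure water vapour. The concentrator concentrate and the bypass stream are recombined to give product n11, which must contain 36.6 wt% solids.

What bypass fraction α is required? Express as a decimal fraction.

All 279×0.149 = 41.571 kg/h of solids reaches n11, so n11 = 41.571/0.366 = 113.58 kg/h and vapour = 165.42 kg/h.
The evaporator receives (1−α)·279 of feed at 0.851 water and removes 0.882 of that water:
0.882×0.851×(1−α)×279 = 165.42
(1−α) = 165.42/209.41 = 0.7899;  α = 0.2101.

0.210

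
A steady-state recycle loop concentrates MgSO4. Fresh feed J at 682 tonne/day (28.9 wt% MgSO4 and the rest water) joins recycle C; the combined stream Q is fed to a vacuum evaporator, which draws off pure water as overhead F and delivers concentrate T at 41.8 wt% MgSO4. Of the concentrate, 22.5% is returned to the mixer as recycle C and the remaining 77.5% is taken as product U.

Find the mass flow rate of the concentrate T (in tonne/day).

608.4 tonne/day

Overall MgSO4 balance (none leaves overhead): MgSO4 in fresh feed = MgSO4 in product, i.e. 682×0.289 = (1−0.225)·T·0.418.
T = 197.1/(0.418×0.775) = 608.42 tonne/day.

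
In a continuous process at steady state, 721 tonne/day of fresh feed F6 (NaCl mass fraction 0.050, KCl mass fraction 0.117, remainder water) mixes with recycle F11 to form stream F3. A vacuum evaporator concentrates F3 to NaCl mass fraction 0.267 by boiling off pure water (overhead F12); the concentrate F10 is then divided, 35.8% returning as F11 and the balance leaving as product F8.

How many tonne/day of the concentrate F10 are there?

210.3 tonne/day

Overall NaCl balance (none leaves overhead): NaCl in fresh feed = NaCl in product, i.e. 721×0.050 = (1−0.358)·F10·0.267.
F10 = 36.05/(0.267×0.642) = 210.31 tonne/day.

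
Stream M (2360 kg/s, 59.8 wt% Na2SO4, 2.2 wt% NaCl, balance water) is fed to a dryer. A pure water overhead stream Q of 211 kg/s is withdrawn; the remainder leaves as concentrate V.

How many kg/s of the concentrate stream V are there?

2149 kg/s

Concentrate = 2360 − 211 = 2149 kg/s.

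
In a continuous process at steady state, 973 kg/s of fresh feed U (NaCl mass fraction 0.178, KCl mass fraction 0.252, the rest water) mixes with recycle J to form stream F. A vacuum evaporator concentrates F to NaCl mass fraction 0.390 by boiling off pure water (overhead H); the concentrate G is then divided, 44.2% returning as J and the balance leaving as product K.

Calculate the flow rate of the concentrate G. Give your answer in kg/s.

Overall NaCl balance (none leaves overhead): NaCl in fresh feed = NaCl in product, i.e. 973×0.178 = (1−0.442)·G·0.390.
G = 173.19/(0.390×0.558) = 795.86 kg/s.

795.9 kg/s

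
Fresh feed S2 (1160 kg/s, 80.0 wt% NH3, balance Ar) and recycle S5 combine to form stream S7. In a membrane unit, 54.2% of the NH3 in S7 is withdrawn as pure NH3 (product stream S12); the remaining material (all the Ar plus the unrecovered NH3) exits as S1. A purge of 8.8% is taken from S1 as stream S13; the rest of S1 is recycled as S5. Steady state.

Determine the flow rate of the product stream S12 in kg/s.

863.8 kg/s

NH3 in S7: m_A = 1160×0.800 + (1−0.088)·(1−0.542)·m_A, so m_A = 928/0.5823 = 1593.7 kg/s.
Product S12 = 0.542×1593.7 = 863.77 kg/s.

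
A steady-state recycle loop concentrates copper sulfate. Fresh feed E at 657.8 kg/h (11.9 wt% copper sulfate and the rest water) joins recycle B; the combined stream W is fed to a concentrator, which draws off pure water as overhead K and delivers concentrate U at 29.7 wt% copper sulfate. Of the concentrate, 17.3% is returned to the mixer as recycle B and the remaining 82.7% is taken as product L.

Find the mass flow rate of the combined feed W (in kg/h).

Overall copper sulfate balance (none leaves overhead): copper sulfate in fresh feed = copper sulfate in product, i.e. 657.8×0.119 = (1−0.173)·U·0.297.
U = 78.278/(0.297×0.827) = 318.7 kg/h.
Recycle B = 0.173×318.7 = 55.135 kg/h.
Combined feed W = 657.8 + 55.135 = 712.93 kg/h.

712.9 kg/h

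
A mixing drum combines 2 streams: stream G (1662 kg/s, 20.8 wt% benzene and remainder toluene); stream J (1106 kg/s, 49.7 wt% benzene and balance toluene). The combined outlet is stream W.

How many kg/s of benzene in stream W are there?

benzene out = benzene in = 1662×0.208 + 1106×0.497 = 895.38 kg/s.

895.4 kg/s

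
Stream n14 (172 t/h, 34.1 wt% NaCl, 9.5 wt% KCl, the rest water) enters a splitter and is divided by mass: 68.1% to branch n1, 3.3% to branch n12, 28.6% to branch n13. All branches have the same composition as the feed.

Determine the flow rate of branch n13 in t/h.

Branch n13 flow = 0.286×172 = 49.192 t/h.

49.19 t/h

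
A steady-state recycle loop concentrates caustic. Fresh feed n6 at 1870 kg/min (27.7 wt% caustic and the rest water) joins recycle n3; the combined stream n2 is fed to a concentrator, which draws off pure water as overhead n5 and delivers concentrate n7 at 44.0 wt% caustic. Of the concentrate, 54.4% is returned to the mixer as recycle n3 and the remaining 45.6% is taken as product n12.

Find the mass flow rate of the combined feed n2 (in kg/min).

3274 kg/min

Overall caustic balance (none leaves overhead): caustic in fresh feed = caustic in product, i.e. 1870×0.277 = (1−0.544)·n7·0.440.
n7 = 517.99/(0.440×0.456) = 2581.7 kg/min.
Recycle n3 = 0.544×2581.7 = 1404.4 kg/min.
Combined feed n2 = 1870 + 1404.4 = 3274.4 kg/min.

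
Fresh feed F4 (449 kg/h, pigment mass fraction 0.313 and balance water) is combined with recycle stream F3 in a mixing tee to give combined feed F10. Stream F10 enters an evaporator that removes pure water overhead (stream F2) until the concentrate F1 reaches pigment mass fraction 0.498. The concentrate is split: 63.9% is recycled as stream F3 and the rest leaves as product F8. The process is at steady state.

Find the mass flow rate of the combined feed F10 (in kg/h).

Overall pigment balance (none leaves overhead): pigment in fresh feed = pigment in product, i.e. 449×0.313 = (1−0.639)·F1·0.498.
F1 = 140.54/(0.498×0.361) = 781.73 kg/h.
Recycle F3 = 0.639×781.73 = 499.52 kg/h.
Combined feed F10 = 449 + 499.52 = 948.52 kg/h.

948.5 kg/h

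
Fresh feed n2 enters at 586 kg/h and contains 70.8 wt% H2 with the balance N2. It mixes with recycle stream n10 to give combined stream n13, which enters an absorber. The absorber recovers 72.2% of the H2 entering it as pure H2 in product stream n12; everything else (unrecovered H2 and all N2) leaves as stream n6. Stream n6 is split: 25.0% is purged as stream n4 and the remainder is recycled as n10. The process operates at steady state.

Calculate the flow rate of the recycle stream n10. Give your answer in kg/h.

N2 enters only via n2 and leaves only via the purge: 586×0.292 = 0.250×(N2 in n6), and the absorber passes all N2, so N2 in n13 = N2 in n6 = 684.45 kg/h.
H2 in n13: m_A = 586×0.708 + (1−0.250)·(1−0.722)·m_A, so m_A = 414.89/0.7915 = 524.18 kg/h.
n6 = (1−0.722)×524.18 + 684.45 = 830.17 kg/h.
Recycle n10 = (1−0.250)×830.17 = 622.63 kg/h.

622.6 kg/h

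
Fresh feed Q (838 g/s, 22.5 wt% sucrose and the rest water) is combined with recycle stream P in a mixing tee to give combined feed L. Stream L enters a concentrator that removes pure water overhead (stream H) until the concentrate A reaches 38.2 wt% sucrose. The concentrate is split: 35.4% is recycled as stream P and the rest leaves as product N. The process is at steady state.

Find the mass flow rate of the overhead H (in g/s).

Overall sucrose balance (none leaves overhead): sucrose in fresh feed = sucrose in product, i.e. 838×0.225 = (1−0.354)·A·0.382.
A = 188.55/(0.382×0.646) = 764.07 g/s.
Recycle P = 0.354×764.07 = 270.48 g/s.
Combined feed L = 838 + 270.48 = 1108.5 g/s.
Overhead H = L − A = 1108.5 − 764.07 = 344.41 g/s.

344.4 g/s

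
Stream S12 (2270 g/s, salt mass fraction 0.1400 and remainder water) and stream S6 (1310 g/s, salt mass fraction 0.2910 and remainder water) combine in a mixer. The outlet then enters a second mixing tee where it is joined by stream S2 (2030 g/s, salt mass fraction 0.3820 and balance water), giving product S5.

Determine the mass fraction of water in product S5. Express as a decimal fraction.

0.7372

Overall, product flow = 5610 g/s.
water in = 2270×0.860 + 1310×0.709 + 2030×0.618 = 4135.5 g/s.
water fraction in S5 = 0.7372.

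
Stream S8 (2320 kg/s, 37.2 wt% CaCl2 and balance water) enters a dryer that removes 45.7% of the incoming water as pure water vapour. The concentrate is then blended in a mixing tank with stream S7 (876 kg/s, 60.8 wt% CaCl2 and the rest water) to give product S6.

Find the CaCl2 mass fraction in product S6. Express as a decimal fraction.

Vapour removed = 0.457×0.628×2320 = 665.83 kg/s; concentrate = 1654.2 kg/s.
CaCl2 reaching the mixer = 863.04 (from concentrate) + 876×0.608 = 1395.6 kg/s.
Product flow = 1654.2 + 876 = 2530.2 kg/s; CaCl2 fraction = 0.552.

0.552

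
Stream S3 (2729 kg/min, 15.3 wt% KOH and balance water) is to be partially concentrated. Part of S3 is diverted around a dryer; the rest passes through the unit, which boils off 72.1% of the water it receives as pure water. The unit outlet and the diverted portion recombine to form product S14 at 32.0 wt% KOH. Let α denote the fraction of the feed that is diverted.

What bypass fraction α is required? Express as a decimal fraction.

0.145

All 2729×0.153 = 417.54 kg/min of KOH reaches S14, so S14 = 417.54/0.320 = 1304.8 kg/min and vapour = 1424.2 kg/min.
The evaporator receives (1−α)·2729 of feed at 0.847 water and removes 0.721 of that water:
0.721×0.847×(1−α)×2729 = 1424.2
(1−α) = 1424.2/1666.6 = 0.8546;  α = 0.1454.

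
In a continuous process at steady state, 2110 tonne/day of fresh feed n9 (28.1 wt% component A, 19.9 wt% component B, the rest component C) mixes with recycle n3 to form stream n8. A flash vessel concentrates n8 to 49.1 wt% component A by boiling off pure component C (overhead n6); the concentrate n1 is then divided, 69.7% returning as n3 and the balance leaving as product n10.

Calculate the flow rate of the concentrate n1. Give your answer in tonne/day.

Overall component A balance (none leaves overhead): component A in fresh feed = component A in product, i.e. 2110×0.281 = (1−0.697)·n1·0.491.
n1 = 592.91/(0.491×0.303) = 3985.3 tonne/day.

3985 tonne/day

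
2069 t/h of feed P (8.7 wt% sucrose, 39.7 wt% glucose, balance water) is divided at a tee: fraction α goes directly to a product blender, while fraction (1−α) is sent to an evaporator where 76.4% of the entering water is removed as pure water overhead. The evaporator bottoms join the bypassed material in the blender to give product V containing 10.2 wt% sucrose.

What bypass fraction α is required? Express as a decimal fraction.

All 2069×0.087 = 180 t/h of sucrose reaches V, so V = 180/0.102 = 1764.7 t/h and vapour = 304.26 t/h.
The evaporator receives (1−α)·2069 of feed at 0.516 water and removes 0.764 of that water:
0.764×0.516×(1−α)×2069 = 304.26
(1−α) = 304.26/815.65 = 0.3730;  α = 0.6270.

0.627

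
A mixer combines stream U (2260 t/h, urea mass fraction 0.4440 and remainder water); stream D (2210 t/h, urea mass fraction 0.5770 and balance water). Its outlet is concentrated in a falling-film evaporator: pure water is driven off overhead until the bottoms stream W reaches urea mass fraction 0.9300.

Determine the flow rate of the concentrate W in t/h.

2450 t/h

urea entering = 2260×0.444 + 2210×0.577 = 2278.6 t/h.
All urea reports to W, so W = 2278.6/0.930 = 2450.1 t/h.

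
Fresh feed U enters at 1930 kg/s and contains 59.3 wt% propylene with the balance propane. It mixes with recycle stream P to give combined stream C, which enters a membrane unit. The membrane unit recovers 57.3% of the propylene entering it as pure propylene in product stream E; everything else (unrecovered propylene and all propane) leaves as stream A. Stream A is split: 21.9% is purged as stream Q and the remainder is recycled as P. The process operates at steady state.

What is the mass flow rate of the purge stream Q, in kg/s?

946.1 kg/s

propane enters only via U and leaves only via the purge: 1930×0.407 = 0.219×(propane in A), and the membrane unit passes all propane, so propane in C = propane in A = 3586.8 kg/s.
propylene in C: m_A = 1930×0.593 + (1−0.219)·(1−0.573)·m_A, so m_A = 1144.5/0.6665 = 1717.1 kg/s.
A = (1−0.573)×1717.1 + 3586.8 = 4320 kg/s.
Purge Q = 0.219×4320 = 946.08 kg/s.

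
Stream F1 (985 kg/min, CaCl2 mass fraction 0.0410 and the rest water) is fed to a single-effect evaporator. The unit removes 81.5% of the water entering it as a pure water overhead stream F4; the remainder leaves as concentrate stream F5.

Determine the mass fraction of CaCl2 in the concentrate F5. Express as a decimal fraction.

CaCl2 is not removed: 985×0.041 = 40.385 kg/min of CaCl2 enters F5.
water entering = 985×0.959 = 944.62 kg/min; overhead removed = 0.815×944.62 = 769.86 kg/min.
Concentrate = 985 − 769.86 = 215.14 kg/min.
Mass fraction = 40.385/215.14 = 0.1877.

0.1877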